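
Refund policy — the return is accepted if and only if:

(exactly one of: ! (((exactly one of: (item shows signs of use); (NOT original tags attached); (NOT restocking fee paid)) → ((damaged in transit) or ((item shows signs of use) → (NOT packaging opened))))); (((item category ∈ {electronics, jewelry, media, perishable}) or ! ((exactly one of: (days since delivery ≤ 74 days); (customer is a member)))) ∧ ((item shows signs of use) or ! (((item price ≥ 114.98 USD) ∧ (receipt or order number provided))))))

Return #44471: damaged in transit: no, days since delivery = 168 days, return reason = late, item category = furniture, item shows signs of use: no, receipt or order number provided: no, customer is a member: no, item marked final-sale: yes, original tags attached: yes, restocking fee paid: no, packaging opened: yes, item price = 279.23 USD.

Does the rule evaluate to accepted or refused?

Atomic conditions:
  item shows signs of use: no → false
  NOT original tags attached: yes → false
  NOT restocking fee paid: no → true
  damaged in transit: no → false
  NOT packaging opened: yes → false
  item category ∈ {electronics, jewelry, media, perishable}: furniture is not in the set → false
  days since delivery ≤ 74 days: 168 ≤ 74 is false
  customer is a member: no → false
  item price ≥ 114.98 USD: 279.23 ≥ 114.98 is true
  receipt or order number provided: no → false
Combine:
[1.1.1] exactly-one(false, false, true) = true
[1.1.2.2] false → false (antecedent false ⇒ implication holds) = true
[1.1.2] false OR true = true
[1.1] true → true = true
[1] NOT true = false
[2.1.2.1] exactly-one(false, false) = false
[2.1.2] NOT false = true
[2.1] false OR true = true
[2.2.2.1] true AND false = false
[2.2.2] NOT false = true
[2.2] false OR true = true
[2] true AND true = true
[root] exactly-one(false, true) = true
Overall: true → accepted

Accepted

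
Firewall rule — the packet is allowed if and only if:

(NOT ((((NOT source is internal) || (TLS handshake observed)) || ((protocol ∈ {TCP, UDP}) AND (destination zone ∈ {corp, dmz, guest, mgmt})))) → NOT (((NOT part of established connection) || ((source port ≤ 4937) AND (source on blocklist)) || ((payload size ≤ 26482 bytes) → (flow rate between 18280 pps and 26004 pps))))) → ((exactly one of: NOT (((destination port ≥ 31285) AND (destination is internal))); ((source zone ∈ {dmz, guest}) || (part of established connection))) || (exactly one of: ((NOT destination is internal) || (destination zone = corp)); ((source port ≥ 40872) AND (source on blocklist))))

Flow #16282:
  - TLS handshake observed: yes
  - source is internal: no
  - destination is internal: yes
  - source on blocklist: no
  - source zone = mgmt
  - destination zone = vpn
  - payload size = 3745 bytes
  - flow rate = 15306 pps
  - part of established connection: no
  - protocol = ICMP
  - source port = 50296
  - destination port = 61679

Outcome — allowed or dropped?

Dropped

Atomic conditions:
  NOT source is internal: no → true
  TLS handshake observed: yes → true
  protocol ∈ {TCP, UDP}: ICMP is not in the set → false
  destination zone ∈ {corp, dmz, guest, mgmt}: vpn is not in the set → false
  NOT part of established connection: no → true
  source port ≤ 4937: 50296 ≤ 4937 is false
  source on blocklist: no → false
  payload size ≤ 26482 bytes: 3745 ≤ 26482 is true
  flow rate between 18280 pps and 26004 pps: 15306 in [18280, 26004] is false
  destination port ≥ 31285: 61679 ≥ 31285 is true
  destination is internal: yes → true
  source zone ∈ {dmz, guest}: mgmt is not in the set → false
  part of established connection: no → false
  NOT destination is internal: yes → false
  destination zone = corp: vpn == corp is false
  source port ≥ 40872: 50296 ≥ 40872 is true
Combine:
[1.1.1.1] true OR true = true
[1.1.1.2] false AND false = false
[1.1.1] true OR false = true
[1.1] NOT true = false
[1.2.1.2] false AND false = false
[1.2.1.3] true → false = false
[1.2.1] true OR false OR false = true
[1.2] NOT true = false
[1] false → false (antecedent false ⇒ implication holds) = true
[2.1.1.1] true AND true = true
[2.1.1] NOT true = false
[2.1.2] false OR false = false
[2.1] exactly-one(false, false) = false
[2.2.1] false OR false = false
[2.2.2] true AND false = false
[2.2] exactly-one(false, false) = false
[2] false OR false = false
[root] true → false = false
Overall: false → dropped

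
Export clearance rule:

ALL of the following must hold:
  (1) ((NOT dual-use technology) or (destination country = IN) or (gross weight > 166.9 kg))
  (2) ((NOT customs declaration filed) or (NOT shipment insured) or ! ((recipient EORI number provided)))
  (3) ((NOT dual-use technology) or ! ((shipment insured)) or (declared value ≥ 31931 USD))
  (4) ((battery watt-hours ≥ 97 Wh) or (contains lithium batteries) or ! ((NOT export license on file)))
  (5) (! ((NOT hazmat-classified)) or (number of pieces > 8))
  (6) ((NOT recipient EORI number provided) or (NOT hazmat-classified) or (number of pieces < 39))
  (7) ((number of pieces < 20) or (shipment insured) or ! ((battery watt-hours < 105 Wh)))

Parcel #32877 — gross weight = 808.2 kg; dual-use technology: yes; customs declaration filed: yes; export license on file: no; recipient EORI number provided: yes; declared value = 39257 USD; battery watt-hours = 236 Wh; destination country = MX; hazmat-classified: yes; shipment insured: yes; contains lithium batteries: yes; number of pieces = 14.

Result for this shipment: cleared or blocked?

Atomic conditions:
  NOT dual-use technology: yes → false
  destination country = IN: MX == IN is false
  gross weight > 166.9 kg: 808.2 > 166.9 is true
  NOT customs declaration filed: yes → false
  NOT shipment insured: yes → false
  recipient EORI number provided: yes → true
  shipment insured: yes → true
  declared value ≥ 31931 USD: 39257 ≥ 31931 is true
  battery watt-hours ≥ 97 Wh: 236 ≥ 97 is true
  contains lithium batteries: yes → true
  NOT export license on file: no → true
  NOT hazmat-classified: yes → false
  number of pieces > 8: 14 > 8 is true
  NOT recipient EORI number provided: yes → false
  number of pieces < 39: 14 < 39 is true
  number of pieces < 20: 14 < 20 is true
  battery watt-hours < 105 Wh: 236 < 105 is false
Combine:
[1] false OR false OR true = true
[2.3] NOT true = false
[2] false OR false OR false = false
[3.2] NOT true = false
[3] false OR false OR true = true
[4.3] NOT true = false
[4] true OR true OR false = true
[5.1] NOT false = true
[5] true OR true = true
[6] false OR false OR true = true
[7.3] NOT false = true
[7] true OR true OR true = true
[root] true AND false AND true AND true AND true AND true AND true = false
Overall: false → blocked

Blocked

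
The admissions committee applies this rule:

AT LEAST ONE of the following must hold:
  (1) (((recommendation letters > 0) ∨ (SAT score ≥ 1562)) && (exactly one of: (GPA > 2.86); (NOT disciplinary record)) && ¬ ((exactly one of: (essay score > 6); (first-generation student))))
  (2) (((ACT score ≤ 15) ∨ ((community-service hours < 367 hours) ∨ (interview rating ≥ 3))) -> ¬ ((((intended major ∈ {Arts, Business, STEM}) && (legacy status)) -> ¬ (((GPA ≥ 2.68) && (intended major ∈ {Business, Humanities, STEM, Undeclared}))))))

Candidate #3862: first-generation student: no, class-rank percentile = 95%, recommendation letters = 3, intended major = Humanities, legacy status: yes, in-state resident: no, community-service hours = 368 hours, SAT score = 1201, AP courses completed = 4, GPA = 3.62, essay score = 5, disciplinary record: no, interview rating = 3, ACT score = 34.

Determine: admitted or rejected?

Atomic conditions:
  recommendation letters > 0: 3 > 0 is true
  SAT score ≥ 1562: 1201 ≥ 1562 is false
  GPA > 2.86: 3.62 > 2.86 is true
  NOT disciplinary record: no → true
  essay score > 6: 5 > 6 is false
  first-generation student: no → false
  ACT score ≤ 15: 34 ≤ 15 is false
  community-service hours < 367 hours: 368 < 367 is false
  interview rating ≥ 3: 3 ≥ 3 is true
  intended major ∈ {Arts, Business, STEM}: Humanities is not in the set → false
  legacy status: yes → true
  GPA ≥ 2.68: 3.62 ≥ 2.68 is true
  intended major ∈ {Business, Humanities, STEM, Undeclared}: Humanities is in the set → true
Combine:
[1.1] true OR false = true
[1.2] exactly-one(true, true) = false
[1.3.1] exactly-one(false, false) = false
[1.3] NOT false = true
[1] true AND false AND true = false
[2.1.2] false OR true = true
[2.1] false OR true = true
[2.2.1.1] false AND true = false
[2.2.1.2.1] true AND true = true
[2.2.1.2] NOT true = false
[2.2.1] false → false (antecedent false ⇒ implication holds) = true
[2.2] NOT true = false
[2] true → false = false
[root] false OR false = false
Overall: false → rejected

Rejected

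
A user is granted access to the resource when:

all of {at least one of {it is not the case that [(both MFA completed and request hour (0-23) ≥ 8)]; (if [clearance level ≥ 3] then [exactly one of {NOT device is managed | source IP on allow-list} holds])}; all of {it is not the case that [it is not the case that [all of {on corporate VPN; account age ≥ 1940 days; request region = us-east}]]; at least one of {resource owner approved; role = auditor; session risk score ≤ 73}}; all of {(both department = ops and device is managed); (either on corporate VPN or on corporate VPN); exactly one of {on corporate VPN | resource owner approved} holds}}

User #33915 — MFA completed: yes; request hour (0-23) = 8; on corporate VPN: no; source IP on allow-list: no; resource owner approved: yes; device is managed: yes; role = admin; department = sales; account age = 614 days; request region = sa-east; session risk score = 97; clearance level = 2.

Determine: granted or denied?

Denied

Atomic conditions:
  MFA completed: yes → true
  request hour (0-23) ≥ 8: 8 ≥ 8 is true
  clearance level ≥ 3: 2 ≥ 3 is false
  NOT device is managed: yes → false
  source IP on allow-list: no → false
  on corporate VPN: no → false
  account age ≥ 1940 days: 614 ≥ 1940 is false
  request region = us-east: sa-east == us-east is false
  resource owner approved: yes → true
  role = auditor: admin == auditor is false
  session risk score ≤ 73: 97 ≤ 73 is false
  department = ops: sales == ops is false
  device is managed: yes → true
Combine:
[1.1.1] true AND true = true
[1.1] NOT true = false
[1.2.2] exactly-one(false, false) = false
[1.2] false → false (antecedent false ⇒ implication holds) = true
[1] false OR true = true
[2.1.1.1] false AND false AND false = false
[2.1.1] NOT false = true
[2.1] NOT true = false
[2.2] true OR false OR false = true
[2] false AND true = false
[3.1] false AND true = false
[3.2] false OR false = false
[3.3] exactly-one(false, true) = true
[3] false AND false AND true = false
[root] true AND false AND false = false
Overall: false → denied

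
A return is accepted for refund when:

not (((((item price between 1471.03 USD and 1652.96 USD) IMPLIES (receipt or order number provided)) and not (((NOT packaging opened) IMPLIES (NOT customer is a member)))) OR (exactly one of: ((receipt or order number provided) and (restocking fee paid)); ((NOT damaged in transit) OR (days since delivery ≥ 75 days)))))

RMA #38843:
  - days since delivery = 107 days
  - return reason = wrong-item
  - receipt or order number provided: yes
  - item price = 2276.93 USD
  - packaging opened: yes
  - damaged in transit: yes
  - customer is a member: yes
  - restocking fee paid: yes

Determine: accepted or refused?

Atomic conditions:
  item price between 1471.03 USD and 1652.96 USD: 2276.93 in [1471.03, 1652.96] is false
  receipt or order number provided: yes → true
  NOT packaging opened: yes → false
  NOT customer is a member: yes → false
  restocking fee paid: yes → true
  NOT damaged in transit: yes → false
  days since delivery ≥ 75 days: 107 ≥ 75 is true
Combine:
[1.1.1] false → true (antecedent false ⇒ implication holds) = true
[1.1.2.1] false → false (antecedent false ⇒ implication holds) = true
[1.1.2] NOT true = false
[1.1] true AND false = false
[1.2.1] true AND true = true
[1.2.2] false OR true = true
[1.2] exactly-one(true, true) = false
[1] false OR false = false
[root] NOT false = true
Overall: true → accepted

Accepted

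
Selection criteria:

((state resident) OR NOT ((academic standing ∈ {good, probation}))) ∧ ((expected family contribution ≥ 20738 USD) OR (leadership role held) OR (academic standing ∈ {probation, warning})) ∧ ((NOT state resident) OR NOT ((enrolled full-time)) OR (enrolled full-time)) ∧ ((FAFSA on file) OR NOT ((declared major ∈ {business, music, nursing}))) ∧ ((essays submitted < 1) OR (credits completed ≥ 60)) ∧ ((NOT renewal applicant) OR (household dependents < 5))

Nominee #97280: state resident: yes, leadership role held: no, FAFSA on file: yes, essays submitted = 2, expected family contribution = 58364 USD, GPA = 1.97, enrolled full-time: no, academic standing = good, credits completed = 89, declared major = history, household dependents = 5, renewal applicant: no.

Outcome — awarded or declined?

Awarded

Atomic conditions:
  state resident: yes → true
  academic standing ∈ {good, probation}: good is in the set → true
  expected family contribution ≥ 20738 USD: 58364 ≥ 20738 is true
  leadership role held: no → false
  academic standing ∈ {probation, warning}: good is not in the set → false
  NOT state resident: yes → false
  enrolled full-time: no → false
  FAFSA on file: yes → true
  declared major ∈ {business, music, nursing}: history is not in the set → false
  essays submitted < 1: 2 < 1 is false
  credits completed ≥ 60: 89 ≥ 60 is true
  NOT renewal applicant: no → true
  household dependents < 5: 5 < 5 is false
Combine:
[1.2] NOT true = false
[1] true OR false = true
[2] true OR false OR false = true
[3.2] NOT false = true
[3] false OR true OR false = true
[4.2] NOT false = true
[4] true OR true = true
[5] false OR true = true
[6] true OR false = true
[root] true AND true AND true AND true AND true AND true = true
Overall: true → awarded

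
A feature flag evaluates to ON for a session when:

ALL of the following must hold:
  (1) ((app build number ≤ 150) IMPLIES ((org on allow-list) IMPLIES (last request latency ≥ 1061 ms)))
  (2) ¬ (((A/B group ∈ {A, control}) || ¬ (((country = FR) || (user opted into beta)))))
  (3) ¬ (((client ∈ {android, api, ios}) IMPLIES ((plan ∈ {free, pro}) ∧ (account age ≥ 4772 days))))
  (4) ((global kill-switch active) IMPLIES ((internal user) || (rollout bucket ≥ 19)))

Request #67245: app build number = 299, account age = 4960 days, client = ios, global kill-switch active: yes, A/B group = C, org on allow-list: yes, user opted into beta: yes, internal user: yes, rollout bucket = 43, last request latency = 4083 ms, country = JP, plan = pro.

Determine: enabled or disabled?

Disabled

Atomic conditions:
  app build number ≤ 150: 299 ≤ 150 is false
  org on allow-list: yes → true
  last request latency ≥ 1061 ms: 4083 ≥ 1061 is true
  A/B group ∈ {A, control}: C is not in the set → false
  country = FR: JP == FR is false
  user opted into beta: yes → true
  client ∈ {android, api, ios}: ios is in the set → true
  plan ∈ {free, pro}: pro is in the set → true
  account age ≥ 4772 days: 4960 ≥ 4772 is true
  global kill-switch active: yes → true
  internal user: yes → true
  rollout bucket ≥ 19: 43 ≥ 19 is true
Combine:
[1.2] true → true = true
[1] false → true (antecedent false ⇒ implication holds) = true
[2.1.2.1] false OR true = true
[2.1.2] NOT true = false
[2.1] false OR false = false
[2] NOT false = true
[3.1.2] true AND true = true
[3.1] true → true = true
[3] NOT true = false
[4.2] true OR true = true
[4] true → true = true
[root] true AND true AND false AND true = false
Overall: false → disabled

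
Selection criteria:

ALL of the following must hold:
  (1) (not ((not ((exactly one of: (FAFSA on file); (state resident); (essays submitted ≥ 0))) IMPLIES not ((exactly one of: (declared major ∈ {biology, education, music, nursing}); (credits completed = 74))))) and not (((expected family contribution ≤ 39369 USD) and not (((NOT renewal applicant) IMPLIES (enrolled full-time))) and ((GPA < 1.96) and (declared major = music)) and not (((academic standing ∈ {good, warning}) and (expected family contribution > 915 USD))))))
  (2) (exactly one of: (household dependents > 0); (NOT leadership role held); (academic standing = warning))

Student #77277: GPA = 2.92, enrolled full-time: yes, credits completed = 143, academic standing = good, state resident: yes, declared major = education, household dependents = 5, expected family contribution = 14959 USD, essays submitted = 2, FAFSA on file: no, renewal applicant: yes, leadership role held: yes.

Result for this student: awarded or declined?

Atomic conditions:
  FAFSA on file: no → false
  state resident: yes → true
  essays submitted ≥ 0: 2 ≥ 0 is true
  declared major ∈ {biology, education, music, nursing}: education is in the set → true
  credits completed = 74: 143 == 74 is false
  expected family contribution ≤ 39369 USD: 14959 ≤ 39369 is true
  NOT renewal applicant: yes → false
  enrolled full-time: yes → true
  GPA < 1.96: 2.92 < 1.96 is false
  declared major = music: education == music is false
  academic standing ∈ {good, warning}: good is in the set → true
  expected family contribution > 915 USD: 14959 > 915 is true
  household dependents > 0: 5 > 0 is true
  NOT leadership role held: yes → false
  academic standing = warning: good == warning is false
Combine:
[1.1.1.1.1] exactly-one(false, true, true) = false
[1.1.1.1] NOT false = true
[1.1.1.2.1] exactly-one(true, false) = true
[1.1.1.2] NOT true = false
[1.1.1] true → false = false
[1.1] NOT false = true
[1.2.1.2.1] false → true (antecedent false ⇒ implication holds) = true
[1.2.1.2] NOT true = false
[1.2.1.3] false AND false = false
[1.2.1.4.1] true AND true = true
[1.2.1.4] NOT true = false
[1.2.1] true AND false AND false AND false = false
[1.2] NOT false = true
[1] true AND true = true
[2] exactly-one(true, false, false) = true
[root] true AND true = true
Overall: true → awarded

Awarded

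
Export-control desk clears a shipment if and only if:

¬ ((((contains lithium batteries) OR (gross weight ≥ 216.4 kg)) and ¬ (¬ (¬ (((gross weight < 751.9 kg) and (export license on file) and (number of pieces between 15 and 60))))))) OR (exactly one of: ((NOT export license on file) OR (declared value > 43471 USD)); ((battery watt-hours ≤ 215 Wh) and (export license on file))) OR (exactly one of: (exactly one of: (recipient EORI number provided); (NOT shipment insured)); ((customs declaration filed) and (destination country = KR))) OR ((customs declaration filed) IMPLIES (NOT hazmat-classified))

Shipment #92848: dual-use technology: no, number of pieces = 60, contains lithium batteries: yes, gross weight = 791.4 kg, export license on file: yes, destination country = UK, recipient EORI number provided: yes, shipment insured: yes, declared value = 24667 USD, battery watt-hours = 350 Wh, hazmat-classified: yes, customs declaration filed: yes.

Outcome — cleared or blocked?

Cleared

Atomic conditions:
  contains lithium batteries: yes → true
  gross weight ≥ 216.4 kg: 791.4 ≥ 216.4 is true
  gross weight < 751.9 kg: 791.4 < 751.9 is false
  export license on file: yes → true
  number of pieces between 15 and 60: 60 in [15, 60] is true
  NOT export license on file: yes → false
  declared value > 43471 USD: 24667 > 43471 is false
  battery watt-hours ≤ 215 Wh: 350 ≤ 215 is false
  recipient EORI number provided: yes → true
  NOT shipment insured: yes → false
  customs declaration filed: yes → true
  destination country = KR: UK == KR is false
  NOT hazmat-classified: yes → false
Combine:
[1.1.1] true OR true = true
[1.1.2.1.1.1] false AND true AND true = false
[1.1.2.1.1] NOT false = true
[1.1.2.1] NOT true = false
[1.1.2] NOT false = true
[1.1] true AND true = true
[1] NOT true = false
[2.1] false OR false = false
[2.2] false AND true = false
[2] exactly-one(false, false) = false
[3.1] exactly-one(true, false) = true
[3.2] true AND false = false
[3] exactly-one(true, false) = true
[4] true → false = false
[root] false OR false OR true OR false = true
Overall: true → cleared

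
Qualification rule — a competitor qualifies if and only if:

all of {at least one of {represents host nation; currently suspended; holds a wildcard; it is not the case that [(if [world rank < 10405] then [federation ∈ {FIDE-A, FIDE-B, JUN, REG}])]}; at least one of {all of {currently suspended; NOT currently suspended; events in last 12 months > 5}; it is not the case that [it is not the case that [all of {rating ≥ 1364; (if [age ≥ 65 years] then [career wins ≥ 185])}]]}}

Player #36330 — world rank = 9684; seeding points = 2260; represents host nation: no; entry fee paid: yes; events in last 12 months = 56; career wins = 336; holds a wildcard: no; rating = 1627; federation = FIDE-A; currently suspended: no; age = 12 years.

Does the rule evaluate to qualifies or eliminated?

Atomic conditions:
  represents host nation: no → false
  currently suspended: no → false
  holds a wildcard: no → false
  world rank < 10405: 9684 < 10405 is true
  federation ∈ {FIDE-A, FIDE-B, JUN, REG}: FIDE-A is in the set → true
  NOT currently suspended: no → true
  events in last 12 months > 5: 56 > 5 is true
  rating ≥ 1364: 1627 ≥ 1364 is true
  age ≥ 65 years: 12 ≥ 65 is false
  career wins ≥ 185: 336 ≥ 185 is true
Combine:
[1.4.1] true → true = true
[1.4] NOT true = false
[1] false OR false OR false OR false = false
[2.1] false AND true AND true = false
[2.2.1.1.2] false → true (antecedent false ⇒ implication holds) = true
[2.2.1.1] true AND true = true
[2.2.1] NOT true = false
[2.2] NOT false = true
[2] false OR true = true
[root] false AND true = false
Overall: false → eliminated

Eliminated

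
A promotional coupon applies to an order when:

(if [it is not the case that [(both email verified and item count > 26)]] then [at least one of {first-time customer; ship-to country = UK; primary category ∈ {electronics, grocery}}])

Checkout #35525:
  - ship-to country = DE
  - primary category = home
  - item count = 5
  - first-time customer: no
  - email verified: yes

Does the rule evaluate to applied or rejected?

Atomic conditions:
  email verified: yes → true
  item count > 26: 5 > 26 is false
  first-time customer: no → false
  ship-to country = UK: DE == UK is false
  primary category ∈ {electronics, grocery}: home is not in the set → false
Combine:
[1.1] true AND false = false
[1] NOT false = true
[2] false OR false OR false = false
[root] true → false = false
Overall: false → rejected

Rejected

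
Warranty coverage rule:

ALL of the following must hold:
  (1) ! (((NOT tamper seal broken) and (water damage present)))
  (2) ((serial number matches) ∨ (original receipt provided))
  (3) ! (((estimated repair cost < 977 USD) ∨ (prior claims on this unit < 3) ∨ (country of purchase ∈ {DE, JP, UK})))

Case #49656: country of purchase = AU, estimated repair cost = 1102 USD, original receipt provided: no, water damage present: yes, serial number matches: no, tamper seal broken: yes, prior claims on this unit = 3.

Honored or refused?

Atomic conditions:
  NOT tamper seal broken: yes → false
  water damage present: yes → true
  serial number matches: no → false
  original receipt provided: no → false
  estimated repair cost < 977 USD: 1102 < 977 is false
  prior claims on this unit < 3: 3 < 3 is false
  country of purchase ∈ {DE, JP, UK}: AU is not in the set → false
Combine:
[1.1] false AND true = false
[1] NOT false = true
[2] false OR false = false
[3.1] false OR false OR false = false
[3] NOT false = true
[root] true AND false AND true = false
Overall: false → refused

Refused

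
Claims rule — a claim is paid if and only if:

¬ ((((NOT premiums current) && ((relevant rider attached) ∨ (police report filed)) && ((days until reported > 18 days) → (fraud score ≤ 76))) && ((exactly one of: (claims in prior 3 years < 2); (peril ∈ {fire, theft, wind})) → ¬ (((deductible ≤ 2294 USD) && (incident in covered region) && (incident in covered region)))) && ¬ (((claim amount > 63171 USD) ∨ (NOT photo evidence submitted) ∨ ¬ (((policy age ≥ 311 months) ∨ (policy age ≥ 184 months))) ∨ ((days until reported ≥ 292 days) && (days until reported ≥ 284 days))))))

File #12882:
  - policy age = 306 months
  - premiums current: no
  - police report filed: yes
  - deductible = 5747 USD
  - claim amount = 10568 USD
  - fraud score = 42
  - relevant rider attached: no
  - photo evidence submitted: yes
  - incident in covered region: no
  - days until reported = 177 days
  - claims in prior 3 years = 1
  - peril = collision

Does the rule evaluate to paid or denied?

Denied

Atomic conditions:
  NOT premiums current: no → true
  relevant rider attached: no → false
  police report filed: yes → true
  days until reported > 18 days: 177 > 18 is true
  fraud score ≤ 76: 42 ≤ 76 is true
  claims in prior 3 years < 2: 1 < 2 is true
  peril ∈ {fire, theft, wind}: collision is not in the set → false
  deductible ≤ 2294 USD: 5747 ≤ 2294 is false
  incident in covered region: no → false
  claim amount > 63171 USD: 10568 > 63171 is false
  NOT photo evidence submitted: yes → false
  policy age ≥ 311 months: 306 ≥ 311 is false
  policy age ≥ 184 months: 306 ≥ 184 is true
  days until reported ≥ 292 days: 177 ≥ 292 is false
  days until reported ≥ 284 days: 177 ≥ 284 is false
Combine:
[1.1.2] false OR true = true
[1.1.3] true → true = true
[1.1] true AND true AND true = true
[1.2.1] exactly-one(true, false) = true
[1.2.2.1] false AND false AND false = false
[1.2.2] NOT false = true
[1.2] true → true = true
[1.3.1.3.1] false OR true = true
[1.3.1.3] NOT true = false
[1.3.1.4] false AND false = false
[1.3.1] false OR false OR false OR false = false
[1.3] NOT false = true
[1] true AND true AND true = true
[root] NOT true = false
Overall: false → denied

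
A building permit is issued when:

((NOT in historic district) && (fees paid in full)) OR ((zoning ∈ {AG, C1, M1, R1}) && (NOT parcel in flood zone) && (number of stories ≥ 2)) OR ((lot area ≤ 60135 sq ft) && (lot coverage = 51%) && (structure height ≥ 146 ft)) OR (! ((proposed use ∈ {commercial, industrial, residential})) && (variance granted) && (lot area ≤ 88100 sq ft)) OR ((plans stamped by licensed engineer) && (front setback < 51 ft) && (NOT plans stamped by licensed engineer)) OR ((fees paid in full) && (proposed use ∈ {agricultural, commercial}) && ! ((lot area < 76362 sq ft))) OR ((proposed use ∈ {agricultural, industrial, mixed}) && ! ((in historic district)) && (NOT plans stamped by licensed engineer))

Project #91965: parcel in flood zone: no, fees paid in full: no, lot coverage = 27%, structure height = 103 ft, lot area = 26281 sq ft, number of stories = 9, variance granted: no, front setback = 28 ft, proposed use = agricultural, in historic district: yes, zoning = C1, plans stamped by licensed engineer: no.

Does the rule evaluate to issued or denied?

Issued

Atomic conditions:
  NOT in historic district: yes → false
  fees paid in full: no → false
  zoning ∈ {AG, C1, M1, R1}: C1 is in the set → true
  NOT parcel in flood zone: no → true
  number of stories ≥ 2: 9 ≥ 2 is true
  lot area ≤ 60135 sq ft: 26281 ≤ 60135 is true
  lot coverage = 51%: 27 == 51 is false
  structure height ≥ 146 ft: 103 ≥ 146 is false
  proposed use ∈ {commercial, industrial, residential}: agricultural is not in the set → false
  variance granted: no → false
  lot area ≤ 88100 sq ft: 26281 ≤ 88100 is true
  plans stamped by licensed engineer: no → false
  front setback < 51 ft: 28 < 51 is true
  NOT plans stamped by licensed engineer: no → true
  proposed use ∈ {agricultural, commercial}: agricultural is in the set → true
  lot area < 76362 sq ft: 26281 < 76362 is true
  proposed use ∈ {agricultural, industrial, mixed}: agricultural is in the set → true
  in historic district: yes → true
Combine:
[1] false AND false = false
[2] true AND true AND true = true
[3] true AND false AND false = false
[4.1] NOT false = true
[4] true AND false AND true = false
[5] false AND true AND true = false
[6.3] NOT true = false
[6] false AND true AND false = false
[7.2] NOT true = false
[7] true AND false AND true = false
[root] false OR true OR false OR false OR false OR false OR false = true
Overall: true → issued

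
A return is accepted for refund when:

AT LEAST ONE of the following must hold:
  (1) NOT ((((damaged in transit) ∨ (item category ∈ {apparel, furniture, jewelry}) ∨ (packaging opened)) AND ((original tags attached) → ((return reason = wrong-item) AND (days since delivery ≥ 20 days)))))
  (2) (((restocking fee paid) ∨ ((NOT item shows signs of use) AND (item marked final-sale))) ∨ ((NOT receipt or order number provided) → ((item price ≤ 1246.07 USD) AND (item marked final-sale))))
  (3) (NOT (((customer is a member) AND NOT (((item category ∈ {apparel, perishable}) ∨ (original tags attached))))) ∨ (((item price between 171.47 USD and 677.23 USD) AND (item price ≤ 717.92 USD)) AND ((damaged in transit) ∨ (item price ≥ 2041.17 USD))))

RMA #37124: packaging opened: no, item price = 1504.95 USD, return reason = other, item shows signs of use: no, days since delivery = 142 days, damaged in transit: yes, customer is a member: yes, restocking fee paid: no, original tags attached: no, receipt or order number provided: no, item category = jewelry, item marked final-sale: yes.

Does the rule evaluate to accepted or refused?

Atomic conditions:
  damaged in transit: yes → true
  item category ∈ {apparel, furniture, jewelry}: jewelry is in the set → true
  packaging opened: no → false
  original tags attached: no → false
  return reason = wrong-item: other == wrong-item is false
  days since delivery ≥ 20 days: 142 ≥ 20 is true
  restocking fee paid: no → false
  NOT item shows signs of use: no → true
  item marked final-sale: yes → true
  NOT receipt or order number provided: no → true
  item price ≤ 1246.07 USD: 1504.95 ≤ 1246.07 is false
  customer is a member: yes → true
  item category ∈ {apparel, perishable}: jewelry is not in the set → false
  item price between 171.47 USD and 677.23 USD: 1504.95 in [171.47, 677.23] is false
  item price ≤ 717.92 USD: 1504.95 ≤ 717.92 is false
  item price ≥ 2041.17 USD: 1504.95 ≥ 2041.17 is false
Combine:
[1.1.1] true OR true OR false = true
[1.1.2.2] false AND true = false
[1.1.2] false → false (antecedent false ⇒ implication holds) = true
[1.1] true AND true = true
[1] NOT true = false
[2.1.2] true AND true = true
[2.1] false OR true = true
[2.2.2] false AND true = false
[2.2] true → false = false
[2] true OR false = true
[3.1.1.2.1] false OR false = false
[3.1.1.2] NOT false = true
[3.1.1] true AND true = true
[3.1] NOT true = false
[3.2.1] false AND false = false
[3.2.2] true OR false = true
[3.2] false AND true = false
[3] false OR false = false
[root] false OR true OR false = true
Overall: true → accepted

Accepted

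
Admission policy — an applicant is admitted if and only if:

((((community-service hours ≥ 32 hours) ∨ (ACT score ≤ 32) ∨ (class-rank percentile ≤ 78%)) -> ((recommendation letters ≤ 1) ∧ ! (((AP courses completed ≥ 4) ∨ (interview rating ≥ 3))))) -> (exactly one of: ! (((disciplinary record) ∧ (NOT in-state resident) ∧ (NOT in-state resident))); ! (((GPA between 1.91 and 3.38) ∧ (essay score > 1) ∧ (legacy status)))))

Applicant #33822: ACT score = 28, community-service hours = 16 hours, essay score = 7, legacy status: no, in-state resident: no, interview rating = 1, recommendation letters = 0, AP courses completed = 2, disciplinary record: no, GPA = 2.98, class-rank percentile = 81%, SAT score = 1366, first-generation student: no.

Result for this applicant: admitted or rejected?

Rejected

Atomic conditions:
  community-service hours ≥ 32 hours: 16 ≥ 32 is false
  ACT score ≤ 32: 28 ≤ 32 is true
  class-rank percentile ≤ 78%: 81 ≤ 78 is false
  recommendation letters ≤ 1: 0 ≤ 1 is true
  AP courses completed ≥ 4: 2 ≥ 4 is false
  interview rating ≥ 3: 1 ≥ 3 is false
  disciplinary record: no → false
  NOT in-state resident: no → true
  GPA between 1.91 and 3.38: 2.98 in [1.91, 3.38] is true
  essay score > 1: 7 > 1 is true
  legacy status: no → false
Combine:
[1.1] false OR true OR false = true
[1.2.2.1] false OR false = false
[1.2.2] NOT false = true
[1.2] true AND true = true
[1] true → true = true
[2.1.1] false AND true AND true = false
[2.1] NOT false = true
[2.2.1] true AND true AND false = false
[2.2] NOT false = true
[2] exactly-one(true, true) = false
[root] true → false = false
Overall: false → rejected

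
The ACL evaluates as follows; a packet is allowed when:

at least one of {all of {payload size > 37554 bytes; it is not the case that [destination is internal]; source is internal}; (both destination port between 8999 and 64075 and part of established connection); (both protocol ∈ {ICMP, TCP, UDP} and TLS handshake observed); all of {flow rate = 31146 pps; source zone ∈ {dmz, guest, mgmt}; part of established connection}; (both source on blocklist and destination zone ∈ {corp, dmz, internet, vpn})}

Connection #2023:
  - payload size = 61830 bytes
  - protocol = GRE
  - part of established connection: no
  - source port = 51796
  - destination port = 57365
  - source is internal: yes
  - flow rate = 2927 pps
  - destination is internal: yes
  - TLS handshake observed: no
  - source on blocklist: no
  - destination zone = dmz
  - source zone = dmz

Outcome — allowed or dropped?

Dropped

Atomic conditions:
  payload size > 37554 bytes: 61830 > 37554 is true
  destination is internal: yes → true
  source is internal: yes → true
  destination port between 8999 and 64075: 57365 in [8999, 64075] is true
  part of established connection: no → false
  protocol ∈ {ICMP, TCP, UDP}: GRE is not in the set → false
  TLS handshake observed: no → false
  flow rate = 31146 pps: 2927 == 31146 is false
  source zone ∈ {dmz, guest, mgmt}: dmz is in the set → true
  source on blocklist: no → false
  destination zone ∈ {corp, dmz, internet, vpn}: dmz is in the set → true
Combine:
[1.2] NOT true = false
[1] true AND false AND true = false
[2] true AND false = false
[3] false AND false = false
[4] false AND true AND false = false
[5] false AND true = false
[root] false OR false OR false OR false OR false = false
Overall: false → dropped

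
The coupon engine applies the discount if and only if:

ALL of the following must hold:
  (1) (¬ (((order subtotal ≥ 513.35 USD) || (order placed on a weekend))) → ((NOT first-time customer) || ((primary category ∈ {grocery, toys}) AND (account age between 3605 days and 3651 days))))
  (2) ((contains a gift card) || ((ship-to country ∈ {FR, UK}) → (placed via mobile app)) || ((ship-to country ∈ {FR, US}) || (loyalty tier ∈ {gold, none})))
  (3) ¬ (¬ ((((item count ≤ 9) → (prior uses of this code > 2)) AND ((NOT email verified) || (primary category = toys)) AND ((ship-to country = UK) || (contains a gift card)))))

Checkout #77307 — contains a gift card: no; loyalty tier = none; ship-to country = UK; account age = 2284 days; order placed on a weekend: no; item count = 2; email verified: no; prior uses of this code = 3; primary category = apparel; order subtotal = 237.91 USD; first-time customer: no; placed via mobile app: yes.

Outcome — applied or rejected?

Atomic conditions:
  order subtotal ≥ 513.35 USD: 237.91 ≥ 513.35 is false
  order placed on a weekend: no → false
  NOT first-time customer: no → true
  primary category ∈ {grocery, toys}: apparel is not in the set → false
  account age between 3605 days and 3651 days: 2284 in [3605, 3651] is false
  contains a gift card: no → false
  ship-to country ∈ {FR, UK}: UK is in the set → true
  placed via mobile app: yes → true
  ship-to country ∈ {FR, US}: UK is not in the set → false
  loyalty tier ∈ {gold, none}: none is in the set → true
  item count ≤ 9: 2 ≤ 9 is true
  prior uses of this code > 2: 3 > 2 is true
  NOT email verified: no → true
  primary category = toys: apparel == toys is false
  ship-to country = UK: UK == UK is true
Combine:
[1.1.1] false OR false = false
[1.1] NOT false = true
[1.2.2] false AND false = false
[1.2] true OR false = true
[1] true → true = true
[2.2] true → true = true
[2.3] false OR true = true
[2] false OR true OR true = true
[3.1.1.1] true → true = true
[3.1.1.2] true OR false = true
[3.1.1.3] true OR false = true
[3.1.1] true AND true AND true = true
[3.1] NOT true = false
[3] NOT false = true
[root] true AND true AND true = true
Overall: true → applied

Applied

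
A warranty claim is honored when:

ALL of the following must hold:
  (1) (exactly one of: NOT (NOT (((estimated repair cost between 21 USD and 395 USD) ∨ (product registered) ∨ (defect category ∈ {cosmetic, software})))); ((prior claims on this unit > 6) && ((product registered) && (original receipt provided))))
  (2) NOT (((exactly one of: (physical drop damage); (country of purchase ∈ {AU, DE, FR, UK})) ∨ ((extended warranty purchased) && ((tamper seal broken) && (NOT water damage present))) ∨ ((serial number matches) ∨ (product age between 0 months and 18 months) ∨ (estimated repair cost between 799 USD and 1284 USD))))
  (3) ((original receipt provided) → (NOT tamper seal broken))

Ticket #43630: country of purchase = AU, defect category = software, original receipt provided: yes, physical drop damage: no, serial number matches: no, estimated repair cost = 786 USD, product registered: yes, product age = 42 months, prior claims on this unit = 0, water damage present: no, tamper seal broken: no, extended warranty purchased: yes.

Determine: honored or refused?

Atomic conditions:
  estimated repair cost between 21 USD and 395 USD: 786 in [21, 395] is false
  product registered: yes → true
  defect category ∈ {cosmetic, software}: software is in the set → true
  prior claims on this unit > 6: 0 > 6 is false
  original receipt provided: yes → true
  physical drop damage: no → false
  country of purchase ∈ {AU, DE, FR, UK}: AU is in the set → true
  extended warranty purchased: yes → true
  tamper seal broken: no → false
  NOT water damage present: no → true
  serial number matches: no → false
  product age between 0 months and 18 months: 42 in [0, 18] is false
  estimated repair cost between 799 USD and 1284 USD: 786 in [799, 1284] is false
  NOT tamper seal broken: no → true
Combine:
[1.1.1.1] false OR true OR true = true
[1.1.1] NOT true = false
[1.1] NOT false = true
[1.2.2] true AND true = true
[1.2] false AND true = false
[1] exactly-one(true, false) = true
[2.1.1] exactly-one(false, true) = true
[2.1.2.2] false AND true = false
[2.1.2] true AND false = false
[2.1.3] false OR false OR false = false
[2.1] true OR false OR false = true
[2] NOT true = false
[3] true → true = true
[root] true AND false AND true = false
Overall: false → refused

Refused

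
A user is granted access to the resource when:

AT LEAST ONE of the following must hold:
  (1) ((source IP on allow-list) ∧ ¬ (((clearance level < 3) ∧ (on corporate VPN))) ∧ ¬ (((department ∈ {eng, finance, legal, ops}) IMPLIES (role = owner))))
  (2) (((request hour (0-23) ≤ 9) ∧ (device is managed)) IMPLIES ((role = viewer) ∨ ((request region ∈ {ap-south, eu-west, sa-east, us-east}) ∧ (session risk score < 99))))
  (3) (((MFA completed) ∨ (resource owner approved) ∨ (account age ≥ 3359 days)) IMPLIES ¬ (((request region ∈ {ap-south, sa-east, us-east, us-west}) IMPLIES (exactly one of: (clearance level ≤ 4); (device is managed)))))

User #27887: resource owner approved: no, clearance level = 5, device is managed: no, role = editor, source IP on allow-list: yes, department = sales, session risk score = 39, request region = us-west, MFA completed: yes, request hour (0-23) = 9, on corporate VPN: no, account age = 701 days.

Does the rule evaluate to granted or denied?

Granted

Atomic conditions:
  source IP on allow-list: yes → true
  clearance level < 3: 5 < 3 is false
  on corporate VPN: no → false
  department ∈ {eng, finance, legal, ops}: sales is not in the set → false
  role = owner: editor == owner is false
  request hour (0-23) ≤ 9: 9 ≤ 9 is true
  device is managed: no → false
  role = viewer: editor == viewer is false
  request region ∈ {ap-south, eu-west, sa-east, us-east}: us-west is not in the set → false
  session risk score < 99: 39 < 99 is true
  MFA completed: yes → true
  resource owner approved: no → false
  account age ≥ 3359 days: 701 ≥ 3359 is false
  request region ∈ {ap-south, sa-east, us-east, us-west}: us-west is in the set → true
  clearance level ≤ 4: 5 ≤ 4 is false
Combine:
[1.2.1] false AND false = false
[1.2] NOT false = true
[1.3.1] false → false (antecedent false ⇒ implication holds) = true
[1.3] NOT true = false
[1] true AND true AND false = false
[2.1] true AND false = false
[2.2.2] false AND true = false
[2.2] false OR false = false
[2] false → false (antecedent false ⇒ implication holds) = true
[3.1] true OR false OR false = true
[3.2.1.2] exactly-one(false, false) = false
[3.2.1] true → false = false
[3.2] NOT false = true
[3] true → true = true
[root] false OR true OR true = true
Overall: true → granted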